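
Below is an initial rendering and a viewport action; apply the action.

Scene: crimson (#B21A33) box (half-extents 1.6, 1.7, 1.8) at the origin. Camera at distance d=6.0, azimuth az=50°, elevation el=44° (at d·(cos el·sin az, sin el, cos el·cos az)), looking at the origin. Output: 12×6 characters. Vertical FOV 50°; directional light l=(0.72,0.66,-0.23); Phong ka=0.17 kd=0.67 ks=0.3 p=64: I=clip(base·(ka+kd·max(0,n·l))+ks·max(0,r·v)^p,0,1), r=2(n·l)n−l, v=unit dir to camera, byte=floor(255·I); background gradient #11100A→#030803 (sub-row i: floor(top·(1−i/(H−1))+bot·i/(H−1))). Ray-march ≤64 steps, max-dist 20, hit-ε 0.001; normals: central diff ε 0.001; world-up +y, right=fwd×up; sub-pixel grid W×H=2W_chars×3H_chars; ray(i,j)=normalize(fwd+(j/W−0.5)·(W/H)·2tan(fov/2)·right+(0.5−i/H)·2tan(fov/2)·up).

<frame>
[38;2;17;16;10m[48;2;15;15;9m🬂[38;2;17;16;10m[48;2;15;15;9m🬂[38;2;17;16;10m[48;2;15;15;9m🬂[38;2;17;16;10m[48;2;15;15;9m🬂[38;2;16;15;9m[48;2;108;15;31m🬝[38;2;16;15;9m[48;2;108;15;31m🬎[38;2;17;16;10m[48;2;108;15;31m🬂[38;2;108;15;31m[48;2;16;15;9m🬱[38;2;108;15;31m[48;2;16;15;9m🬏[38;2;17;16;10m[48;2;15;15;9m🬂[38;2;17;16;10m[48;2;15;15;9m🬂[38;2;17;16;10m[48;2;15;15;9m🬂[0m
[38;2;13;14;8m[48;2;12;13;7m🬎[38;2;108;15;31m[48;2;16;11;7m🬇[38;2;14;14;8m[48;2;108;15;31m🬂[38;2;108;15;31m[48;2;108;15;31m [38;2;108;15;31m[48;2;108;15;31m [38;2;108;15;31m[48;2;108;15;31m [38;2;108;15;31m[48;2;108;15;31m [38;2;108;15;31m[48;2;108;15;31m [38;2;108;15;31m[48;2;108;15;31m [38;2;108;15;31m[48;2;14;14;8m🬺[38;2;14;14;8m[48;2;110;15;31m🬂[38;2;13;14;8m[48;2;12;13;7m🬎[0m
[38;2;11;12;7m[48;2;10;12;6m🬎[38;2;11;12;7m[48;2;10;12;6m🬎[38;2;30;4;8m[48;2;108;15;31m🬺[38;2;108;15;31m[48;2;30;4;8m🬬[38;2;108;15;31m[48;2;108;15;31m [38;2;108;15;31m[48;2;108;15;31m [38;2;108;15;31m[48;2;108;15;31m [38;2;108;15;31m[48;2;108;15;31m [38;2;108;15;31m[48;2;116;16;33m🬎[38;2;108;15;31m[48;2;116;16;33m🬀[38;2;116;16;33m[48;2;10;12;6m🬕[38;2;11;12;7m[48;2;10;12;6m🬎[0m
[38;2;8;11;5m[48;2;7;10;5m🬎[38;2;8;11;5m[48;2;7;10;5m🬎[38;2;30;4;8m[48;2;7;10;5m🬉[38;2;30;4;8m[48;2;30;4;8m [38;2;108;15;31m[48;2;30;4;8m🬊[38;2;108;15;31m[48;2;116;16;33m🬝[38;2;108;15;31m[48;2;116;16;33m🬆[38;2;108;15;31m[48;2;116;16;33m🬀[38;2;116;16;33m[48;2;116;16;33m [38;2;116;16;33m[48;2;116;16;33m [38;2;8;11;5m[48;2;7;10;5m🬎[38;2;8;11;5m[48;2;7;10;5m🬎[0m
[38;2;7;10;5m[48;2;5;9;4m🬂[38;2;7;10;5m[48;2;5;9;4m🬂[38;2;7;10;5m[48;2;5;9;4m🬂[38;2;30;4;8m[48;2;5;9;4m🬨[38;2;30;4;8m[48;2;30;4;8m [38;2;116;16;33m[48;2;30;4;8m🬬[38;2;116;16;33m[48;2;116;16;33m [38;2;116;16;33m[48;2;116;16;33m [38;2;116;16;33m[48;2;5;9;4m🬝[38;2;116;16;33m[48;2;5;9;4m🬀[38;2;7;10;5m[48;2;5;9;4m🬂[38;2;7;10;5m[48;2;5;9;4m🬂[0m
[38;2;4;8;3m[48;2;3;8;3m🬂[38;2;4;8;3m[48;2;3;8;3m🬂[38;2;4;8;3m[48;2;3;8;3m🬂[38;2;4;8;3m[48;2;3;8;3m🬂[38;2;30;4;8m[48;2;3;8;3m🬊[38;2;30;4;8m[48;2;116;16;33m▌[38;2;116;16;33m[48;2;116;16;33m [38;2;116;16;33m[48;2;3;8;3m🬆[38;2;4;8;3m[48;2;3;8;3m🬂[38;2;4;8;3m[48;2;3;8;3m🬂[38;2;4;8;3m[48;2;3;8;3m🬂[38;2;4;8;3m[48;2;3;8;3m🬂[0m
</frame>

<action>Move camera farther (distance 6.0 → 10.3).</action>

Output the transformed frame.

<frame>
[38;2;17;16;10m[48;2;15;15;9m🬂[38;2;17;16;10m[48;2;15;15;9m🬂[38;2;17;16;10m[48;2;15;15;9m🬂[38;2;17;16;10m[48;2;15;15;9m🬂[38;2;17;16;10m[48;2;15;15;9m🬂[38;2;17;16;10m[48;2;15;15;9m🬂[38;2;17;16;10m[48;2;15;15;9m🬂[38;2;17;16;10m[48;2;15;15;9m🬂[38;2;17;16;10m[48;2;15;15;9m🬂[38;2;17;16;10m[48;2;15;15;9m🬂[38;2;17;16;10m[48;2;15;15;9m🬂[38;2;17;16;10m[48;2;15;15;9m🬂[0m
[38;2;13;14;8m[48;2;12;13;7m🬎[38;2;13;14;8m[48;2;12;13;7m🬎[38;2;13;14;8m[48;2;12;13;7m🬎[38;2;13;14;8m[48;2;12;13;7m🬎[38;2;13;14;8m[48;2;12;13;7m🬎[38;2;13;13;7m[48;2;108;15;31m🬝[38;2;13;14;8m[48;2;108;15;31m🬎[38;2;108;15;31m[48;2;13;13;7m🬏[38;2;13;14;8m[48;2;12;13;7m🬎[38;2;13;14;8m[48;2;12;13;7m🬎[38;2;13;14;8m[48;2;12;13;7m🬎[38;2;13;14;8m[48;2;12;13;7m🬎[0m
[38;2;11;12;7m[48;2;10;12;6m🬎[38;2;11;12;7m[48;2;10;12;6m🬎[38;2;11;12;7m[48;2;10;12;6m🬎[38;2;11;12;7m[48;2;10;12;6m🬎[38;2;108;15;31m[48;2;30;4;8m🬬[38;2;108;15;31m[48;2;108;15;31m [38;2;108;15;31m[48;2;108;15;31m [38;2;108;15;31m[48;2;116;16;33m🬝[38;2;112;15;32m[48;2;11;12;6m🬛[38;2;11;12;7m[48;2;10;12;6m🬎[38;2;11;12;7m[48;2;10;12;6m🬎[38;2;11;12;7m[48;2;10;12;6m🬎[0m
[38;2;8;11;5m[48;2;7;10;5m🬎[38;2;8;11;5m[48;2;7;10;5m🬎[38;2;8;11;5m[48;2;7;10;5m🬎[38;2;8;11;5m[48;2;7;10;5m🬎[38;2;30;4;8m[48;2;30;4;8m [38;2;108;15;31m[48;2;30;4;8m🬊[38;2;108;15;31m[48;2;116;16;33m🬀[38;2;116;16;33m[48;2;116;16;33m [38;2;116;16;33m[48;2;8;10;5m▌[38;2;8;11;5m[48;2;7;10;5m🬎[38;2;8;11;5m[48;2;7;10;5m🬎[38;2;8;11;5m[48;2;7;10;5m🬎[0m
[38;2;7;10;5m[48;2;5;9;4m🬂[38;2;7;10;5m[48;2;5;9;4m🬂[38;2;7;10;5m[48;2;5;9;4m🬂[38;2;7;10;5m[48;2;5;9;4m🬂[38;2;30;4;8m[48;2;5;9;4m🬁[38;2;30;4;8m[48;2;5;9;4m🬬[38;2;116;16;33m[48;2;5;9;4m🬝[38;2;116;16;33m[48;2;5;9;4m🬀[38;2;7;10;5m[48;2;5;9;4m🬂[38;2;7;10;5m[48;2;5;9;4m🬂[38;2;7;10;5m[48;2;5;9;4m🬂[38;2;7;10;5m[48;2;5;9;4m🬂[0m
[38;2;4;8;3m[48;2;3;8;3m🬂[38;2;4;8;3m[48;2;3;8;3m🬂[38;2;4;8;3m[48;2;3;8;3m🬂[38;2;4;8;3m[48;2;3;8;3m🬂[38;2;4;8;3m[48;2;3;8;3m🬂[38;2;4;8;3m[48;2;3;8;3m🬂[38;2;4;8;3m[48;2;3;8;3m🬂[38;2;4;8;3m[48;2;3;8;3m🬂[38;2;4;8;3m[48;2;3;8;3m🬂[38;2;4;8;3m[48;2;3;8;3m🬂[38;2;4;8;3m[48;2;3;8;3m🬂[38;2;4;8;3m[48;2;3;8;3m🬂[0m
</frame>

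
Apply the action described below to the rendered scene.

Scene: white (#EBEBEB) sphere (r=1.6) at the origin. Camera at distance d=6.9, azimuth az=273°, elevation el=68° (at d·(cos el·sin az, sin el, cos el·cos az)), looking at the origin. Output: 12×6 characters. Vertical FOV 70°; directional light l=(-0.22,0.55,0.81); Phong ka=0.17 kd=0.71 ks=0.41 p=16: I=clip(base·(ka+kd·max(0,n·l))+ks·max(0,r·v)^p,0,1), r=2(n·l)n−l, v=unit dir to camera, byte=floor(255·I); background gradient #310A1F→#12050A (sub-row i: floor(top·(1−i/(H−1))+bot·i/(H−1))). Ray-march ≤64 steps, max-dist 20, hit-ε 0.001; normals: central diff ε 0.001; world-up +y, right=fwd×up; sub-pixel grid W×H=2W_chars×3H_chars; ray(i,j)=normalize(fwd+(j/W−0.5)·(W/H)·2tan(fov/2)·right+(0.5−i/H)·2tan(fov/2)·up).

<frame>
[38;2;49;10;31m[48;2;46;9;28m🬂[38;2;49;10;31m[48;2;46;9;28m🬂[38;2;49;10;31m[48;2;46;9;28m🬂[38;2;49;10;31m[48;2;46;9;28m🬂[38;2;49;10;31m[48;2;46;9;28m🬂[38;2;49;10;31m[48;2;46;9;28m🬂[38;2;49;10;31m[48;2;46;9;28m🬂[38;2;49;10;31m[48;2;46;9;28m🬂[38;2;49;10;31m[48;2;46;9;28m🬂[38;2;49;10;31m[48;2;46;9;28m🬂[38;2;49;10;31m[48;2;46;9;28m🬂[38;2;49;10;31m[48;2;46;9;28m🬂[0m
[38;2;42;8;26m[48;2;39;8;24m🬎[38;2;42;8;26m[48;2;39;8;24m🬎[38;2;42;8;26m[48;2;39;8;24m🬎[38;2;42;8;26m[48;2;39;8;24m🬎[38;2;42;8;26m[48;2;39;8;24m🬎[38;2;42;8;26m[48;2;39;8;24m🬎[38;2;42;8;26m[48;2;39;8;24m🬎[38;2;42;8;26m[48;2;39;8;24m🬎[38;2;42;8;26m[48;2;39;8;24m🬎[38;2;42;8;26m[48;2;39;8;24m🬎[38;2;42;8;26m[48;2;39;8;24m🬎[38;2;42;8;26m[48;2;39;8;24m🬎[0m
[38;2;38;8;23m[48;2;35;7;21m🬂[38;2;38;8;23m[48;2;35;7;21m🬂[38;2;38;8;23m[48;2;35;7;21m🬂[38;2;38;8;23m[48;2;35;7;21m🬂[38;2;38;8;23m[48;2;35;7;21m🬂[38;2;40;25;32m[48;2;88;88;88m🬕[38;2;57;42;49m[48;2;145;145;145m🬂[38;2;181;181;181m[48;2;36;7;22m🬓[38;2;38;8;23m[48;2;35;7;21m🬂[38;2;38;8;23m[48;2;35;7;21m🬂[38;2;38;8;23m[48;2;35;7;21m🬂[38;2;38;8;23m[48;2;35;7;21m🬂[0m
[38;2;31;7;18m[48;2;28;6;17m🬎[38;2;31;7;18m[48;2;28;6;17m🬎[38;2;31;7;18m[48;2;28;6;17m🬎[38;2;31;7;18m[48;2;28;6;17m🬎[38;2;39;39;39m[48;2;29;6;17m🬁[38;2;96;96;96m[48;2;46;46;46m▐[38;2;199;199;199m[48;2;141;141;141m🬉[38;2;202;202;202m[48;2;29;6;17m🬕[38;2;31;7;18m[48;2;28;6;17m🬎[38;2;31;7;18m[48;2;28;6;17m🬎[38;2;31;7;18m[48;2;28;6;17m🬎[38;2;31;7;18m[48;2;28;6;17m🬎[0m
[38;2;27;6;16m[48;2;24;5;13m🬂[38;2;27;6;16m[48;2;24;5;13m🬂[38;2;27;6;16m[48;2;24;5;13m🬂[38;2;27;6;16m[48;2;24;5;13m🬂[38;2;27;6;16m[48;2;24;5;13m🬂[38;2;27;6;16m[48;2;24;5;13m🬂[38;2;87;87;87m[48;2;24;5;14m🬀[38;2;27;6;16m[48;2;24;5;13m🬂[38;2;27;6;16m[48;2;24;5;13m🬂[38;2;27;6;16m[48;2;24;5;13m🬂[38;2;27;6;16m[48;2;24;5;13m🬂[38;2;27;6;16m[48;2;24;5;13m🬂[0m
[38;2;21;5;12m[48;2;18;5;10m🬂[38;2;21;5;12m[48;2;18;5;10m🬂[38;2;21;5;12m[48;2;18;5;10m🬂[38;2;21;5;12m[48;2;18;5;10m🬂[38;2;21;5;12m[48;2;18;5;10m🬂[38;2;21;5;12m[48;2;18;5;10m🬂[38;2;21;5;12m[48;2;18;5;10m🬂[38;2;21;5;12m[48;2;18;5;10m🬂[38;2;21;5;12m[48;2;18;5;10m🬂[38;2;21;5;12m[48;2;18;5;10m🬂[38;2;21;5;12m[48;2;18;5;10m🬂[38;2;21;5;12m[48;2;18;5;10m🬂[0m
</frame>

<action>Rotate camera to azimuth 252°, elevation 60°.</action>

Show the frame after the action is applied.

<frame>
[38;2;49;10;31m[48;2;46;9;28m🬂[38;2;49;10;31m[48;2;46;9;28m🬂[38;2;49;10;31m[48;2;46;9;28m🬂[38;2;49;10;31m[48;2;46;9;28m🬂[38;2;49;10;31m[48;2;46;9;28m🬂[38;2;49;10;31m[48;2;46;9;28m🬂[38;2;49;10;31m[48;2;46;9;28m🬂[38;2;49;10;31m[48;2;46;9;28m🬂[38;2;49;10;31m[48;2;46;9;28m🬂[38;2;49;10;31m[48;2;46;9;28m🬂[38;2;49;10;31m[48;2;46;9;28m🬂[38;2;49;10;31m[48;2;46;9;28m🬂[0m
[38;2;42;8;26m[48;2;39;8;24m🬎[38;2;42;8;26m[48;2;39;8;24m🬎[38;2;42;8;26m[48;2;39;8;24m🬎[38;2;42;8;26m[48;2;39;8;24m🬎[38;2;42;8;26m[48;2;39;8;24m🬎[38;2;42;8;26m[48;2;39;8;24m🬎[38;2;42;8;26m[48;2;39;8;24m🬎[38;2;42;8;26m[48;2;39;8;24m🬎[38;2;42;8;26m[48;2;39;8;24m🬎[38;2;42;8;26m[48;2;39;8;24m🬎[38;2;42;8;26m[48;2;39;8;24m🬎[38;2;42;8;26m[48;2;39;8;24m🬎[0m
[38;2;38;8;23m[48;2;35;7;21m🬂[38;2;38;8;23m[48;2;35;7;21m🬂[38;2;38;8;23m[48;2;35;7;21m🬂[38;2;38;8;23m[48;2;35;7;21m🬂[38;2;38;8;23m[48;2;35;7;21m🬂[38;2;38;23;31m[48;2;88;88;88m🬕[38;2;38;8;23m[48;2;145;145;145m🬁[38;2;206;206;206m[48;2;36;7;22m🬓[38;2;38;8;23m[48;2;35;7;21m🬂[38;2;38;8;23m[48;2;35;7;21m🬂[38;2;38;8;23m[48;2;35;7;21m🬂[38;2;38;8;23m[48;2;35;7;21m🬂[0m
[38;2;31;7;18m[48;2;28;6;17m🬎[38;2;31;7;18m[48;2;28;6;17m🬎[38;2;31;7;18m[48;2;28;6;17m🬎[38;2;31;7;18m[48;2;28;6;17m🬎[38;2;39;39;39m[48;2;29;6;17m🬁[38;2;39;39;39m[48;2;68;68;68m🬲[38;2;145;145;145m[48;2;99;99;99m🬉[38;2;176;176;176m[48;2;29;6;17m🬕[38;2;31;7;18m[48;2;28;6;17m🬎[38;2;31;7;18m[48;2;28;6;17m🬎[38;2;31;7;18m[48;2;28;6;17m🬎[38;2;31;7;18m[48;2;28;6;17m🬎[0m
[38;2;27;6;16m[48;2;24;5;13m🬂[38;2;27;6;16m[48;2;24;5;13m🬂[38;2;27;6;16m[48;2;24;5;13m🬂[38;2;27;6;16m[48;2;24;5;13m🬂[38;2;27;6;16m[48;2;24;5;13m🬂[38;2;27;6;16m[48;2;24;5;13m🬂[38;2;39;39;39m[48;2;24;5;14m🬀[38;2;27;6;16m[48;2;24;5;13m🬂[38;2;27;6;16m[48;2;24;5;13m🬂[38;2;27;6;16m[48;2;24;5;13m🬂[38;2;27;6;16m[48;2;24;5;13m🬂[38;2;27;6;16m[48;2;24;5;13m🬂[0m
[38;2;21;5;12m[48;2;18;5;10m🬂[38;2;21;5;12m[48;2;18;5;10m🬂[38;2;21;5;12m[48;2;18;5;10m🬂[38;2;21;5;12m[48;2;18;5;10m🬂[38;2;21;5;12m[48;2;18;5;10m🬂[38;2;21;5;12m[48;2;18;5;10m🬂[38;2;21;5;12m[48;2;18;5;10m🬂[38;2;21;5;12m[48;2;18;5;10m🬂[38;2;21;5;12m[48;2;18;5;10m🬂[38;2;21;5;12m[48;2;18;5;10m🬂[38;2;21;5;12m[48;2;18;5;10m🬂[38;2;21;5;12m[48;2;18;5;10m🬂[0m
</frame>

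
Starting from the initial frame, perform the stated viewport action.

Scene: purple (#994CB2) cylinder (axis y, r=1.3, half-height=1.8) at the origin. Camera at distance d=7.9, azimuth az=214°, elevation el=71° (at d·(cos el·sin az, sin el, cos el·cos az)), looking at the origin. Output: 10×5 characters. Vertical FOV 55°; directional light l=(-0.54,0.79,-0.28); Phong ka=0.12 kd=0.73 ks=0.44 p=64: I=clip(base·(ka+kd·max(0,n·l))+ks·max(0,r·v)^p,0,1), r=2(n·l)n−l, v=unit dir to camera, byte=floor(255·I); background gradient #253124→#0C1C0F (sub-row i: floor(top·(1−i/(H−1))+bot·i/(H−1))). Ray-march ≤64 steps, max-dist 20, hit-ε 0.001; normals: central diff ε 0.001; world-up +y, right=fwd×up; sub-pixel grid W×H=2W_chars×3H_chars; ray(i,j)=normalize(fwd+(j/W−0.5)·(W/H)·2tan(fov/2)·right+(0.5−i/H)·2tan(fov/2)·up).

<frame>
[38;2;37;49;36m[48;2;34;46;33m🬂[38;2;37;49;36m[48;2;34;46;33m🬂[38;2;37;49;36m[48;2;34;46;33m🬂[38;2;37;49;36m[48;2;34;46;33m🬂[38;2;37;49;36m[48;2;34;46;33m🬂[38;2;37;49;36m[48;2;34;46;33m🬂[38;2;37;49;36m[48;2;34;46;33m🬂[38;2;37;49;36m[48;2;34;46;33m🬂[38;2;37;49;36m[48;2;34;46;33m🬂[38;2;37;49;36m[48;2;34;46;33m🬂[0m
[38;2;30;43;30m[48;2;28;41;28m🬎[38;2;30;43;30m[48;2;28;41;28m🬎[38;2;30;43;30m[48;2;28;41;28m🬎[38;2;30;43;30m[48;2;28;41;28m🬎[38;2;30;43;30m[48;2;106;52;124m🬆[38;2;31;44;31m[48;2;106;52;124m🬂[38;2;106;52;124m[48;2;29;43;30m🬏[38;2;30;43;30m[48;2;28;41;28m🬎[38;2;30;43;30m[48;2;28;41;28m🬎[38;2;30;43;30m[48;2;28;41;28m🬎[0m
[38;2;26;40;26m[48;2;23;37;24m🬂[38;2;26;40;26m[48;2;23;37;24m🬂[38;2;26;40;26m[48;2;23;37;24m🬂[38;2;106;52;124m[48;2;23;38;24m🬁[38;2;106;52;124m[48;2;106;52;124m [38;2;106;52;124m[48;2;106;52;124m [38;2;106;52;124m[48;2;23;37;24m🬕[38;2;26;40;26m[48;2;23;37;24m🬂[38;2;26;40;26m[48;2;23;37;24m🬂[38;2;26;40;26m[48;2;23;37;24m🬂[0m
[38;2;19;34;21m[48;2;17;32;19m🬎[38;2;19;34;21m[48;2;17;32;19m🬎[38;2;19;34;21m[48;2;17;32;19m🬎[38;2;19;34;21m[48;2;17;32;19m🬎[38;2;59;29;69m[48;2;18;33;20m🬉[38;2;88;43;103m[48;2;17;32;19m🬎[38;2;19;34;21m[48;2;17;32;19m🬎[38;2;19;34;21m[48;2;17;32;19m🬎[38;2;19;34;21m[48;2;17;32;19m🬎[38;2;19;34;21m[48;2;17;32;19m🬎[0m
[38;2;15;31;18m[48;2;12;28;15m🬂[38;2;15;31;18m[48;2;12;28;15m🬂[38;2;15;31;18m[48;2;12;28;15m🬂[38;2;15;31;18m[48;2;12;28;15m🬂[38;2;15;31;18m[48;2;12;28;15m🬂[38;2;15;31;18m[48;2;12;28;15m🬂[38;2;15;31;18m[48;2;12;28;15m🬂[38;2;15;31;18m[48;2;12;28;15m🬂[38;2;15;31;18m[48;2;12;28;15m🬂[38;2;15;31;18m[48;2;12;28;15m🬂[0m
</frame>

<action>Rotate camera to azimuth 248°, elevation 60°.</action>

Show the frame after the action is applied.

<frame>
[38;2;37;49;36m[48;2;34;46;33m🬂[38;2;37;49;36m[48;2;34;46;33m🬂[38;2;37;49;36m[48;2;34;46;33m🬂[38;2;37;49;36m[48;2;34;46;33m🬂[38;2;37;49;36m[48;2;34;46;33m🬂[38;2;37;49;36m[48;2;34;46;33m🬂[38;2;37;49;36m[48;2;34;46;33m🬂[38;2;37;49;36m[48;2;34;46;33m🬂[38;2;37;49;36m[48;2;34;46;33m🬂[38;2;37;49;36m[48;2;34;46;33m🬂[0m
[38;2;30;43;30m[48;2;28;41;28m🬎[38;2;30;43;30m[48;2;28;41;28m🬎[38;2;30;43;30m[48;2;28;41;28m🬎[38;2;30;43;30m[48;2;28;41;28m🬎[38;2;31;44;31m[48;2;106;52;124m🬂[38;2;31;44;31m[48;2;106;52;124m🬂[38;2;106;52;124m[48;2;29;43;30m🬓[38;2;30;43;30m[48;2;28;41;28m🬎[38;2;30;43;30m[48;2;28;41;28m🬎[38;2;30;43;30m[48;2;28;41;28m🬎[0m
[38;2;26;40;26m[48;2;23;37;24m🬂[38;2;26;40;26m[48;2;23;37;24m🬂[38;2;26;40;26m[48;2;23;37;24m🬂[38;2;26;40;26m[48;2;23;37;24m🬂[38;2;106;52;124m[48;2;78;38;91m🬎[38;2;106;52;124m[48;2;80;40;93m🬝[38;2;106;52;124m[48;2;33;36;37m🬄[38;2;26;40;26m[48;2;23;37;24m🬂[38;2;26;40;26m[48;2;23;37;24m🬂[38;2;26;40;26m[48;2;23;37;24m🬂[0m
[38;2;19;34;21m[48;2;17;32;19m🬎[38;2;19;34;21m[48;2;17;32;19m🬎[38;2;19;34;21m[48;2;17;32;19m🬎[38;2;19;34;21m[48;2;17;32;19m🬎[38;2;74;36;87m[48;2;17;32;19m🬊[38;2;81;40;95m[48;2;17;32;19m🬎[38;2;48;24;56m[48;2;18;33;20m🬀[38;2;19;34;21m[48;2;17;32;19m🬎[38;2;19;34;21m[48;2;17;32;19m🬎[38;2;19;34;21m[48;2;17;32;19m🬎[0m
[38;2;15;31;18m[48;2;12;28;15m🬂[38;2;15;31;18m[48;2;12;28;15m🬂[38;2;15;31;18m[48;2;12;28;15m🬂[38;2;15;31;18m[48;2;12;28;15m🬂[38;2;15;31;18m[48;2;12;28;15m🬂[38;2;15;31;18m[48;2;12;28;15m🬂[38;2;15;31;18m[48;2;12;28;15m🬂[38;2;15;31;18m[48;2;12;28;15m🬂[38;2;15;31;18m[48;2;12;28;15m🬂[38;2;15;31;18m[48;2;12;28;15m🬂[0m
</frame>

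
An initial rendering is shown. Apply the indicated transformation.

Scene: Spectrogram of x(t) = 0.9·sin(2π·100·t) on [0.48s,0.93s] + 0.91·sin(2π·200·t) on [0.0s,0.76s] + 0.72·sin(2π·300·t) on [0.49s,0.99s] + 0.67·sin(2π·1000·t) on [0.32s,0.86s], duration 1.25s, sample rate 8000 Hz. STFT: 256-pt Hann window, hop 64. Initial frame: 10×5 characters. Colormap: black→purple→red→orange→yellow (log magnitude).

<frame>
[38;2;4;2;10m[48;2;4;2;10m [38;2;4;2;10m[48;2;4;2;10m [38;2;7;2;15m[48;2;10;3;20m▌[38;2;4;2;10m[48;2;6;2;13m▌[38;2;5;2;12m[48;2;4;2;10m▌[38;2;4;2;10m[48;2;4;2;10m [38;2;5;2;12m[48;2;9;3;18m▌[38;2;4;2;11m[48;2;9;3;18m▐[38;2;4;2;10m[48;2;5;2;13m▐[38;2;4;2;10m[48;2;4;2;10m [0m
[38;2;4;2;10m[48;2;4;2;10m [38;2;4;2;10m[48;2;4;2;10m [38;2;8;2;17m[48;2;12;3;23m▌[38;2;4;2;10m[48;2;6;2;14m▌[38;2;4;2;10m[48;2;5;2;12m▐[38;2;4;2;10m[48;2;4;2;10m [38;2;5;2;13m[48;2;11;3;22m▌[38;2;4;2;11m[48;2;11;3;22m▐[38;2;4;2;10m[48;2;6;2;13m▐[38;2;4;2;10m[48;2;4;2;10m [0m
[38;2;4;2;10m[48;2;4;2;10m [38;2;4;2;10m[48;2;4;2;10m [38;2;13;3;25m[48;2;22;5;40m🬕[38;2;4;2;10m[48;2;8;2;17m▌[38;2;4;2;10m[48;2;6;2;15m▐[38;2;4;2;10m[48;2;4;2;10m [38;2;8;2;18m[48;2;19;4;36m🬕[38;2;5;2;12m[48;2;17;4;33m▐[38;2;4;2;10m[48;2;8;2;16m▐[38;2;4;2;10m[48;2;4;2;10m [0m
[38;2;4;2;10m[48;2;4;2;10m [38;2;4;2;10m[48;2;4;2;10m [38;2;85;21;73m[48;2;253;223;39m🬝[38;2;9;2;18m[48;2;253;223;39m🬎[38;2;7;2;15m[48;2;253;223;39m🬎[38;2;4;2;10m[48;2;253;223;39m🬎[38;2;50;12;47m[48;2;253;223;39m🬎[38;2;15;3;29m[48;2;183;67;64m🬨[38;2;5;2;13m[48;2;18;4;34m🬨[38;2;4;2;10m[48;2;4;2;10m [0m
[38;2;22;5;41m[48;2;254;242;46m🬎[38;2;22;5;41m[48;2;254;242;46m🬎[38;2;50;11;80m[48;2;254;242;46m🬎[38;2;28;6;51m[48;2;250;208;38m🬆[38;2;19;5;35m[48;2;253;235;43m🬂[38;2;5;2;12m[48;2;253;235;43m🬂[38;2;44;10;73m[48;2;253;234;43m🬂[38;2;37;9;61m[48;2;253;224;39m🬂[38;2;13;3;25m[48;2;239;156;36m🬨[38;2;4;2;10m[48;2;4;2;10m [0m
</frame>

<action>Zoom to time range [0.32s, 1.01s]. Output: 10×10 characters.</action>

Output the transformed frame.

<frame>
[38;2;4;2;10m[48;2;4;2;10m [38;2;4;2;10m[48;2;4;2;10m [38;2;6;2;13m[48;2;5;2;12m▌[38;2;4;2;10m[48;2;4;2;10m [38;2;4;2;10m[48;2;4;2;10m [38;2;4;2;10m[48;2;4;2;10m [38;2;4;2;11m[48;2;5;2;12m▌[38;2;4;2;10m[48;2;4;2;11m▌[38;2;4;2;10m[48;2;9;3;18m▐[38;2;4;2;11m[48;2;5;2;12m▌[0m
[38;2;4;2;10m[48;2;4;2;10m [38;2;4;2;10m[48;2;4;2;10m [38;2;5;2;12m[48;2;6;2;13m▐[38;2;4;2;10m[48;2;4;2;10m [38;2;4;2;10m[48;2;4;2;10m [38;2;4;2;10m[48;2;4;2;10m [38;2;4;2;11m[48;2;5;2;12m▌[38;2;4;2;10m[48;2;5;2;11m🬝[38;2;9;3;19m[48;2;4;2;10m▌[38;2;4;2;11m[48;2;5;2;12m▌[0m
[38;2;4;2;10m[48;2;4;2;10m [38;2;4;2;10m[48;2;4;2;10m [38;2;6;2;14m[48;2;5;2;12m▌[38;2;4;2;10m[48;2;4;2;10m [38;2;4;2;10m[48;2;4;2;10m [38;2;4;2;10m[48;2;4;2;10m [38;2;4;2;11m[48;2;5;2;13m▌[38;2;4;2;10m[48;2;5;2;11m▌[38;2;4;2;10m[48;2;10;3;20m▐[38;2;4;2;11m[48;2;5;2;12m▌[0m
[38;2;4;2;10m[48;2;4;2;10m [38;2;4;2;10m[48;2;4;2;10m [38;2;5;2;13m[48;2;7;2;15m🬨[38;2;4;2;10m[48;2;4;2;10m [38;2;4;2;10m[48;2;4;2;10m [38;2;4;2;10m[48;2;4;2;10m [38;2;5;2;11m[48;2;6;2;13m▌[38;2;4;2;10m[48;2;5;2;12m▌[38;2;4;2;10m[48;2;11;3;22m▐[38;2;5;2;11m[48;2;5;2;13m🬕[0m
[38;2;4;2;10m[48;2;4;2;10m [38;2;4;2;10m[48;2;4;2;10m [38;2;6;2;14m[48;2;7;2;16m🬨[38;2;4;2;10m[48;2;4;2;10m [38;2;4;2;10m[48;2;4;2;10m [38;2;4;2;10m[48;2;4;2;10m [38;2;5;2;12m[48;2;6;2;14m▌[38;2;4;2;10m[48;2;5;2;12m▌[38;2;4;2;10m[48;2;14;3;27m▐[38;2;5;2;12m[48;2;6;2;13m▌[0m
[38;2;4;2;10m[48;2;4;2;10m [38;2;4;2;10m[48;2;4;2;10m [38;2;7;2;15m[48;2;8;3;18m▐[38;2;4;2;10m[48;2;4;2;10m [38;2;4;2;10m[48;2;4;2;10m [38;2;4;2;10m[48;2;4;2;10m [38;2;5;2;13m[48;2;7;2;16m▌[38;2;4;2;10m[48;2;6;2;14m▌[38;2;4;2;10m[48;2;19;4;36m▐[38;2;5;2;12m[48;2;7;2;15m▌[0m
[38;2;4;2;10m[48;2;4;2;10m [38;2;4;2;10m[48;2;4;2;10m [38;2;9;2;18m[48;2;12;3;23m▐[38;2;4;2;10m[48;2;4;2;10m [38;2;4;2;10m[48;2;4;2;10m [38;2;4;2;10m[48;2;4;2;10m [38;2;7;2;15m[48;2;10;3;20m▌[38;2;5;2;12m[48;2;12;3;25m🬕[38;2;4;2;10m[48;2;37;8;65m▐[38;2;7;2;15m[48;2;9;3;19m🬕[0m
[38;2;5;2;11m[48;2;253;223;39m🬰[38;2;5;2;11m[48;2;253;223;39m🬰[38;2;17;4;32m[48;2;253;223;39m🬰[38;2;5;2;11m[48;2;253;223;39m🬰[38;2;4;2;11m[48;2;253;223;39m🬰[38;2;5;2;11m[48;2;253;223;39m🬰[38;2;13;3;25m[48;2;253;223;39m🬰[38;2;13;3;24m[48;2;253;223;39m🬰[38;2;61;16;39m[48;2;252;195;27m🬸[38;2;9;2;20m[48;2;15;4;30m🬕[0m
[38;2;4;2;10m[48;2;7;2;15m🬎[38;2;4;2;10m[48;2;7;2;15m🬎[38;2;31;7;56m[48;2;113;28;85m🬎[38;2;4;2;11m[48;2;21;5;38m🬎[38;2;4;2;11m[48;2;21;5;38m🬎[38;2;4;2;11m[48;2;21;5;38m🬎[38;2;24;6;43m[48;2;61;14;89m🬝[38;2;7;2;15m[48;2;19;4;34m🬌[38;2;45;10;77m[48;2;9;3;18m▌[38;2;25;6;45m[48;2;91;22;87m🬝[0m
[38;2;44;10;78m[48;2;254;242;46m🬰[38;2;44;10;77m[48;2;254;242;46m🬰[38;2;242;136;20m[48;2;253;240;45m🬀[38;2;253;220;38m[48;2;254;245;48m🬂[38;2;253;221;38m[48;2;254;245;48m🬂[38;2;253;221;38m[48;2;254;245;48m🬂[38;2;251;185;23m[48;2;253;236;44m🬇[38;2;183;47;81m[48;2;253;234;43m🬋[38;2;189;48;80m[48;2;253;234;43m🬋[38;2;242;179;41m[48;2;89;22;87m🬝[0m
</frame>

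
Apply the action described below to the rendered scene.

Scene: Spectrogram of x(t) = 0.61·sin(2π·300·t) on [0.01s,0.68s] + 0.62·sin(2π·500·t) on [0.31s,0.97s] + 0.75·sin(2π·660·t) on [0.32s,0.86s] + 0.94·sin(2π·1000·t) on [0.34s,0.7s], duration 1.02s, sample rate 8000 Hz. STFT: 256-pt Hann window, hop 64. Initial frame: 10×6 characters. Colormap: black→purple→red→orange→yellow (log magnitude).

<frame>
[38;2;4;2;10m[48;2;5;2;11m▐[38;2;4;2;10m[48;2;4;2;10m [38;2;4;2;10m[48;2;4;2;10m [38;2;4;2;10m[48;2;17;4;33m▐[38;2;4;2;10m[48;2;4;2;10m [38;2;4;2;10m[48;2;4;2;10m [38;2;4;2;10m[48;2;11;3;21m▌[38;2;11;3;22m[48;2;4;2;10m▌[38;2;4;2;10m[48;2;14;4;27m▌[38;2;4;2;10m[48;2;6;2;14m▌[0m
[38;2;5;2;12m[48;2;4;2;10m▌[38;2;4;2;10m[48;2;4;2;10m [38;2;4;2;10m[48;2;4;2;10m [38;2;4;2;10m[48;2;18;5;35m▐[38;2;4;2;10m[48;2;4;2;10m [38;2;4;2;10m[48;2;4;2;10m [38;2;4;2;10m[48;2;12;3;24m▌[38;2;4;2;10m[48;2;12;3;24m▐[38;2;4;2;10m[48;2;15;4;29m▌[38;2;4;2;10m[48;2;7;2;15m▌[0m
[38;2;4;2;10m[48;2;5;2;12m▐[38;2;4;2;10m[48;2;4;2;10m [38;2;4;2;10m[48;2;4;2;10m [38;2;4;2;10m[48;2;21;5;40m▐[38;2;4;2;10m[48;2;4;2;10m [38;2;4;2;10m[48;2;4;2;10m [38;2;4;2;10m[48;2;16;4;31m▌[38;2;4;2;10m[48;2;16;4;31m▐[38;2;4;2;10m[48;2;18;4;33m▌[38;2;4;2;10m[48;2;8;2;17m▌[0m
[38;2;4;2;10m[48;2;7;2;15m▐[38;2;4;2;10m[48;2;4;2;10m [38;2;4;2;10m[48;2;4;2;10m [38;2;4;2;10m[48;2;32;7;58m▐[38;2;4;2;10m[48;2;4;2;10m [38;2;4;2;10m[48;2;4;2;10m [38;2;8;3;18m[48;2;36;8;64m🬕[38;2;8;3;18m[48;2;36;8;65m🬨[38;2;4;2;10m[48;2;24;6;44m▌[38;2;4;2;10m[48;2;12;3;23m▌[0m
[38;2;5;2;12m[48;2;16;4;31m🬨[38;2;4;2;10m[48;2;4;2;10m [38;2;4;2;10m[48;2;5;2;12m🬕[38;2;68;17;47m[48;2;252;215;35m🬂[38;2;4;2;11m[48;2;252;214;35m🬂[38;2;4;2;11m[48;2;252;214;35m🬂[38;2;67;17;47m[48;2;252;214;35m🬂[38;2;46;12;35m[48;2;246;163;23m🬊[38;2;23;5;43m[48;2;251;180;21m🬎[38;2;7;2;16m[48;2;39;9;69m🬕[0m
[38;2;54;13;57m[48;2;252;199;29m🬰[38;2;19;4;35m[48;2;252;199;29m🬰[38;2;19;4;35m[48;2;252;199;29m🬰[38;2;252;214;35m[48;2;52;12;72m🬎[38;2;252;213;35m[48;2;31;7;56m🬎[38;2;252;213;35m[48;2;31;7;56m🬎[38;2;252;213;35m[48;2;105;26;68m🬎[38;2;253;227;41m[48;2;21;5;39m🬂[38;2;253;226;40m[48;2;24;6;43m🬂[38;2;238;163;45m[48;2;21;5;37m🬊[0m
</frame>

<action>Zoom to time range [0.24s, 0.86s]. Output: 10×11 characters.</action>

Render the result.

<frame>
[38;2;4;2;10m[48;2;5;2;13m▌[38;2;11;3;22m[48;2;17;4;32m▐[38;2;4;2;10m[48;2;4;2;10m [38;2;4;2;10m[48;2;4;2;10m [38;2;4;2;10m[48;2;4;2;10m [38;2;4;2;10m[48;2;4;2;10m [38;2;4;2;10m[48;2;4;2;10m [38;2;5;2;12m[48;2;11;3;22m▌[38;2;4;2;10m[48;2;4;2;10m [38;2;4;2;10m[48;2;4;2;10m [0m
[38;2;4;2;10m[48;2;5;2;13m▌[38;2;11;3;22m[48;2;17;4;33m▐[38;2;4;2;10m[48;2;4;2;10m [38;2;4;2;10m[48;2;4;2;10m [38;2;4;2;10m[48;2;4;2;10m [38;2;4;2;10m[48;2;4;2;10m [38;2;4;2;10m[48;2;4;2;10m [38;2;5;2;12m[48;2;11;3;22m▌[38;2;4;2;10m[48;2;4;2;10m [38;2;4;2;10m[48;2;4;2;10m [0m
[38;2;4;2;10m[48;2;6;2;13m▌[38;2;12;3;23m[48;2;18;5;34m▐[38;2;4;2;10m[48;2;4;2;10m [38;2;4;2;10m[48;2;4;2;10m [38;2;4;2;10m[48;2;4;2;10m [38;2;4;2;10m[48;2;4;2;10m [38;2;4;2;10m[48;2;4;2;10m [38;2;5;2;13m[48;2;12;3;23m▌[38;2;4;2;10m[48;2;4;2;10m [38;2;4;2;10m[48;2;4;2;10m [0m
[38;2;4;2;10m[48;2;6;2;14m▌[38;2;13;3;26m[48;2;19;5;35m▐[38;2;4;2;10m[48;2;4;2;10m [38;2;4;2;10m[48;2;4;2;10m [38;2;4;2;10m[48;2;4;2;10m [38;2;4;2;10m[48;2;4;2;10m [38;2;4;2;10m[48;2;4;2;10m [38;2;6;2;13m[48;2;13;3;26m▌[38;2;4;2;10m[48;2;4;2;10m [38;2;4;2;10m[48;2;4;2;10m [0m
[38;2;4;2;10m[48;2;6;2;14m▌[38;2;16;4;30m[48;2;21;5;39m▐[38;2;4;2;10m[48;2;4;2;10m [38;2;4;2;10m[48;2;4;2;10m [38;2;4;2;10m[48;2;4;2;10m [38;2;4;2;10m[48;2;4;2;10m [38;2;4;2;10m[48;2;4;2;10m [38;2;6;2;14m[48;2;16;4;30m▌[38;2;4;2;10m[48;2;4;2;10m [38;2;4;2;10m[48;2;4;2;10m [0m
[38;2;4;2;10m[48;2;7;2;16m▌[38;2;19;5;35m[48;2;23;5;42m🬉[38;2;4;2;10m[48;2;4;2;10m [38;2;4;2;10m[48;2;4;2;10m [38;2;4;2;10m[48;2;4;2;10m [38;2;4;2;10m[48;2;4;2;10m [38;2;4;2;10m[48;2;4;2;10m [38;2;7;2;15m[48;2;20;5;37m▌[38;2;4;2;10m[48;2;4;2;10m [38;2;4;2;10m[48;2;4;2;10m [0m
[38;2;4;2;10m[48;2;9;3;19m▌[38;2;27;6;49m[48;2;32;7;57m🬎[38;2;4;2;10m[48;2;4;2;10m [38;2;4;2;10m[48;2;4;2;10m [38;2;4;2;10m[48;2;4;2;10m [38;2;4;2;10m[48;2;4;2;10m [38;2;4;2;10m[48;2;4;2;10m [38;2;8;2;17m[48;2;29;7;52m▌[38;2;4;2;10m[48;2;4;2;10m [38;2;4;2;10m[48;2;4;2;10m [0m
[38;2;4;2;10m[48;2;13;3;26m▌[38;2;45;10;73m[48;2;181;46;81m🬝[38;2;4;2;10m[48;2;5;2;12m🬎[38;2;4;2;10m[48;2;5;2;12m🬎[38;2;4;2;10m[48;2;5;2;12m🬎[38;2;4;2;10m[48;2;5;2;12m🬎[38;2;4;2;10m[48;2;5;2;12m🬎[38;2;29;7;46m[48;2;181;47;81m🬝[38;2;4;2;10m[48;2;4;2;10m [38;2;4;2;10m[48;2;4;2;10m [0m
[38;2;7;2;16m[48;2;28;7;50m🬕[38;2;104;25;84m[48;2;252;219;37m🬲[38;2;252;217;36m[48;2;16;4;30m🬎[38;2;252;217;36m[48;2;16;4;30m🬎[38;2;252;217;36m[48;2;16;4;30m🬎[38;2;252;217;36m[48;2;16;4;30m🬎[38;2;252;217;36m[48;2;16;4;30m🬎[38;2;252;217;36m[48;2;77;19;70m🬎[38;2;4;2;10m[48;2;16;4;30m🬎[38;2;4;2;10m[48;2;16;4;30m🬎[0m
[38;2;27;6;44m[48;2;189;48;80m🬕[38;2;252;217;36m[48;2;248;149;11m🬎[38;2;253;219;37m[48;2;247;147;12m🬎[38;2;253;219;37m[48;2;248;148;12m🬎[38;2;253;219;37m[48;2;247;147;12m🬎[38;2;253;219;37m[48;2;247;147;12m🬎[38;2;253;219;37m[48;2;248;148;12m🬎[38;2;253;219;37m[48;2;249;150;11m🬎[38;2;253;219;37m[48;2;247;147;12m🬎[38;2;253;219;37m[48;2;247;147;12m🬎[0m
[38;2;252;200;29m[48;2;31;7;55m🬂[38;2;252;199;29m[48;2;54;12;82m🬂[38;2;252;199;29m[48;2;18;4;34m🬂[38;2;252;199;29m[48;2;18;4;34m🬂[38;2;252;199;29m[48;2;18;4;34m🬂[38;2;252;199;29m[48;2;18;4;34m🬂[38;2;252;199;29m[48;2;18;4;34m🬂[38;2;252;199;29m[48;2;109;27;84m🬀[38;2;4;2;10m[48;2;4;2;10m [38;2;4;2;10m[48;2;4;2;10m [0m
</frame>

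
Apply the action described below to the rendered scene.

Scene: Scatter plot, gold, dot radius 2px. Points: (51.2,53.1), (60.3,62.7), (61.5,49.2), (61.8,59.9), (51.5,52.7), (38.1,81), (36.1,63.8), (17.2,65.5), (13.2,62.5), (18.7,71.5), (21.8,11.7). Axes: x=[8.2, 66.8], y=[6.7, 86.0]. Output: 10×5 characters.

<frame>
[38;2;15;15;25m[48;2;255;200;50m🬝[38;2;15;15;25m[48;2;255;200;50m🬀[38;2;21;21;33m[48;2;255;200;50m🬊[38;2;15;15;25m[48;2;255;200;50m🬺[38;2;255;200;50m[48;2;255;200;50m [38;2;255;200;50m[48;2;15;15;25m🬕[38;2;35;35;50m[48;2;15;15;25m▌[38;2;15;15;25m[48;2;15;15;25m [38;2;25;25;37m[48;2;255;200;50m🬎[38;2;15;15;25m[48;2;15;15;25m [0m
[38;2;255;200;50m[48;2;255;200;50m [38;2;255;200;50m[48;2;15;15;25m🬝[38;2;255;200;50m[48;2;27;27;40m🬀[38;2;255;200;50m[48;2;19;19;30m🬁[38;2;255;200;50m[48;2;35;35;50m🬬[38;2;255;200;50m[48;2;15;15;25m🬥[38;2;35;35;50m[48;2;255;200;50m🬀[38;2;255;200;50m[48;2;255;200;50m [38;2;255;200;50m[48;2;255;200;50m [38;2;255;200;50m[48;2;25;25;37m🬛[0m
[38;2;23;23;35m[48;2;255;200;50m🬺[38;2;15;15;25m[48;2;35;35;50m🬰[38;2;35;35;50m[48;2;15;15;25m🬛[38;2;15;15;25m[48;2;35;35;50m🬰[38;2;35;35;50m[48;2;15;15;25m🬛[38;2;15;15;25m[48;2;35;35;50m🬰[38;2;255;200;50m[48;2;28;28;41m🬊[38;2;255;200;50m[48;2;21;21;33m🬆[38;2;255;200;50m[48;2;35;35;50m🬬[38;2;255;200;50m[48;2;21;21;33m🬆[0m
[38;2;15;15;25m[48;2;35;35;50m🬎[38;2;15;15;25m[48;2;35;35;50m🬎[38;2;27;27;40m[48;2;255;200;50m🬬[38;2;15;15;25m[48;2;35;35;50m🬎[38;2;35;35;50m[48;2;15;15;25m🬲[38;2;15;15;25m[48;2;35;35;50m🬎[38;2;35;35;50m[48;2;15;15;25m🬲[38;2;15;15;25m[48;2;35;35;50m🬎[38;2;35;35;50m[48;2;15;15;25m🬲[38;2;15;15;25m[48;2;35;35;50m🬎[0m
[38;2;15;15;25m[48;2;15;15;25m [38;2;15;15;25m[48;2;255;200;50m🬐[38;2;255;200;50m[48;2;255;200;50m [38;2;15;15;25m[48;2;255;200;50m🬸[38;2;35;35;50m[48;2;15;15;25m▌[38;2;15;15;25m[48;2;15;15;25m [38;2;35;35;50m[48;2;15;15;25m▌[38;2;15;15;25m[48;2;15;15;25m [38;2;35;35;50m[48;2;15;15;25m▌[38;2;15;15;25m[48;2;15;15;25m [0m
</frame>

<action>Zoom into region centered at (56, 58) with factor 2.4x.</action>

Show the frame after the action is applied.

<frame>
[38;2;15;15;25m[48;2;15;15;25m [38;2;15;15;25m[48;2;15;15;25m [38;2;35;35;50m[48;2;15;15;25m▌[38;2;15;15;25m[48;2;15;15;25m [38;2;35;35;50m[48;2;15;15;25m▌[38;2;15;15;25m[48;2;15;15;25m [38;2;35;35;50m[48;2;15;15;25m▌[38;2;15;15;25m[48;2;15;15;25m [38;2;35;35;50m[48;2;15;15;25m▌[38;2;15;15;25m[48;2;15;15;25m [0m
[38;2;35;35;50m[48;2;15;15;25m🬂[38;2;35;35;50m[48;2;15;15;25m🬂[38;2;35;35;50m[48;2;15;15;25m🬕[38;2;35;35;50m[48;2;15;15;25m🬂[38;2;35;35;50m[48;2;15;15;25m🬕[38;2;28;28;41m[48;2;255;200;50m🬆[38;2;255;200;50m[48;2;35;35;50m🬺[38;2;255;200;50m[48;2;28;28;41m🬱[38;2;35;35;50m[48;2;15;15;25m🬕[38;2;35;35;50m[48;2;15;15;25m🬂[0m
[38;2;15;15;25m[48;2;35;35;50m🬰[38;2;15;15;25m[48;2;35;35;50m🬰[38;2;28;28;41m[48;2;255;200;50m🬆[38;2;23;23;35m[48;2;255;200;50m🬬[38;2;35;35;50m[48;2;15;15;25m🬛[38;2;23;23;35m[48;2;255;200;50m🬺[38;2;255;200;50m[48;2;35;35;50m🬬[38;2;255;200;50m[48;2;15;15;25m🬝[38;2;255;200;50m[48;2;27;27;40m🬀[38;2;15;15;25m[48;2;35;35;50m🬰[0m
[38;2;15;15;25m[48;2;35;35;50m🬎[38;2;23;23;35m[48;2;255;200;50m🬺[38;2;255;200;50m[48;2;35;35;50m🬬[38;2;255;200;50m[48;2;28;28;41m🬆[38;2;35;35;50m[48;2;15;15;25m🬲[38;2;23;23;35m[48;2;255;200;50m🬴[38;2;255;200;50m[48;2;255;200;50m [38;2;255;200;50m[48;2;25;25;37m🬛[38;2;35;35;50m[48;2;15;15;25m🬲[38;2;15;15;25m[48;2;35;35;50m🬎[0m
[38;2;15;15;25m[48;2;15;15;25m [38;2;15;15;25m[48;2;15;15;25m [38;2;35;35;50m[48;2;15;15;25m▌[38;2;15;15;25m[48;2;15;15;25m [38;2;35;35;50m[48;2;15;15;25m▌[38;2;15;15;25m[48;2;15;15;25m [38;2;255;200;50m[48;2;27;27;40m🬁[38;2;15;15;25m[48;2;15;15;25m [38;2;35;35;50m[48;2;15;15;25m▌[38;2;15;15;25m[48;2;15;15;25m [0m
</frame>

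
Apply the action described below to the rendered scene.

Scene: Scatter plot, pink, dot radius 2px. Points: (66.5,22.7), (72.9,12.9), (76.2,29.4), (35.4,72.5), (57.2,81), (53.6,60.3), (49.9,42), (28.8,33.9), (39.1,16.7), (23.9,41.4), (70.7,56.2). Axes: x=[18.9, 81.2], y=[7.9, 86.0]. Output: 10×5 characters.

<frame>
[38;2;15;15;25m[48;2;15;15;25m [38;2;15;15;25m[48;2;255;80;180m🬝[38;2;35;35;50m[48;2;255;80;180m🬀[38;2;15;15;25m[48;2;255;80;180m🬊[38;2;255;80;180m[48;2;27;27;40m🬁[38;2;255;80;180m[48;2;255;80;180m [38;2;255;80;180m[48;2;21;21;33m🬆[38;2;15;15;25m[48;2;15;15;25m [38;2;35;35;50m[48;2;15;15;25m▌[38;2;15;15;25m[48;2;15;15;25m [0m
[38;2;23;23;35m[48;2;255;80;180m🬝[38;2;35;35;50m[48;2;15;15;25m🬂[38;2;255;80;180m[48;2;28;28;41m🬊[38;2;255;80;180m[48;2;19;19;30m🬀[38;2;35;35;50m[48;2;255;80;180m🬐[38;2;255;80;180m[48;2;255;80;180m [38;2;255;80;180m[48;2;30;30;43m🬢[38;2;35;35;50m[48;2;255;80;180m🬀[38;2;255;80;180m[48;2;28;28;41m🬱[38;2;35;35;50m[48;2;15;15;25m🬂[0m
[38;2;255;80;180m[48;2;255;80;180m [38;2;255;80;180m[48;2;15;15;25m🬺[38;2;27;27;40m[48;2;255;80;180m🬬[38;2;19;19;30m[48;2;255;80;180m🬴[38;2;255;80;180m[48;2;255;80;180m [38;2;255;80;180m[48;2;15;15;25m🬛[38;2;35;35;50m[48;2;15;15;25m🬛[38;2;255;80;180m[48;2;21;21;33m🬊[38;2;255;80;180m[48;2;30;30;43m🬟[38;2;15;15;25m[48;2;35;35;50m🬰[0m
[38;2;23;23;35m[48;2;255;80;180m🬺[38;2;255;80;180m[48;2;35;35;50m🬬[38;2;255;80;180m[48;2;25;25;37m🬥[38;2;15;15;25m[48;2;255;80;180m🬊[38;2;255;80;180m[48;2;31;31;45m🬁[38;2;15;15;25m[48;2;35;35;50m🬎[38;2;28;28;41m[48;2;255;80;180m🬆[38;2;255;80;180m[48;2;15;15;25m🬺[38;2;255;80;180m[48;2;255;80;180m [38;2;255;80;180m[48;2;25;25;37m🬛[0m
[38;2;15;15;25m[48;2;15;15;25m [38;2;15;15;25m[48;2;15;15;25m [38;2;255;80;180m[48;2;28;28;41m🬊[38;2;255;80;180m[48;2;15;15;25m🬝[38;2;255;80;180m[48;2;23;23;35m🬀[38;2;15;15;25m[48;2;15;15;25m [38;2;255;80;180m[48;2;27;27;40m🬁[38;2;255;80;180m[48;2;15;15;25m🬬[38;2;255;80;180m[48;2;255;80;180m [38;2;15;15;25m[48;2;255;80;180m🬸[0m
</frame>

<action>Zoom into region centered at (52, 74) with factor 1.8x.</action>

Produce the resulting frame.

<frame>
[38;2;15;15;25m[48;2;15;15;25m [38;2;15;15;25m[48;2;15;15;25m [38;2;35;35;50m[48;2;15;15;25m▌[38;2;15;15;25m[48;2;15;15;25m [38;2;35;35;50m[48;2;15;15;25m▌[38;2;15;15;25m[48;2;15;15;25m [38;2;23;23;35m[48;2;255;80;180m🬬[38;2;15;15;25m[48;2;15;15;25m [38;2;35;35;50m[48;2;15;15;25m▌[38;2;15;15;25m[48;2;15;15;25m [0m
[38;2;23;23;35m[48;2;255;80;180m🬬[38;2;35;35;50m[48;2;15;15;25m🬂[38;2;35;35;50m[48;2;15;15;25m🬕[38;2;35;35;50m[48;2;15;15;25m🬂[38;2;35;35;50m[48;2;15;15;25m🬕[38;2;255;80;180m[48;2;25;25;37m🬫[38;2;255;80;180m[48;2;255;80;180m [38;2;255;80;180m[48;2;23;23;35m🬃[38;2;35;35;50m[48;2;15;15;25m🬕[38;2;35;35;50m[48;2;15;15;25m🬂[0m
[38;2;255;80;180m[48;2;255;80;180m [38;2;19;19;30m[48;2;255;80;180m🬸[38;2;35;35;50m[48;2;15;15;25m🬛[38;2;15;15;25m[48;2;35;35;50m🬰[38;2;35;35;50m[48;2;15;15;25m🬛[38;2;15;15;25m[48;2;35;35;50m🬰[38;2;255;80;180m[48;2;27;27;40m🬀[38;2;15;15;25m[48;2;35;35;50m🬰[38;2;35;35;50m[48;2;15;15;25m🬛[38;2;15;15;25m[48;2;35;35;50m🬰[0m
[38;2;255;80;180m[48;2;23;23;35m🬀[38;2;15;15;25m[48;2;35;35;50m🬎[38;2;35;35;50m[48;2;15;15;25m🬲[38;2;15;15;25m[48;2;35;35;50m🬎[38;2;28;28;41m[48;2;255;80;180m🬆[38;2;255;80;180m[48;2;15;15;25m🬺[38;2;27;27;40m[48;2;255;80;180m🬬[38;2;15;15;25m[48;2;35;35;50m🬎[38;2;35;35;50m[48;2;15;15;25m🬲[38;2;15;15;25m[48;2;255;80;180m🬆[0m
[38;2;15;15;25m[48;2;15;15;25m [38;2;15;15;25m[48;2;15;15;25m [38;2;35;35;50m[48;2;15;15;25m▌[38;2;15;15;25m[48;2;15;15;25m [38;2;255;80;180m[48;2;27;27;40m🬁[38;2;255;80;180m[48;2;15;15;25m🬆[38;2;35;35;50m[48;2;15;15;25m▌[38;2;15;15;25m[48;2;15;15;25m [38;2;255;80;180m[48;2;27;27;40m🬁[38;2;255;80;180m[48;2;15;15;25m🬬[0m
</frame>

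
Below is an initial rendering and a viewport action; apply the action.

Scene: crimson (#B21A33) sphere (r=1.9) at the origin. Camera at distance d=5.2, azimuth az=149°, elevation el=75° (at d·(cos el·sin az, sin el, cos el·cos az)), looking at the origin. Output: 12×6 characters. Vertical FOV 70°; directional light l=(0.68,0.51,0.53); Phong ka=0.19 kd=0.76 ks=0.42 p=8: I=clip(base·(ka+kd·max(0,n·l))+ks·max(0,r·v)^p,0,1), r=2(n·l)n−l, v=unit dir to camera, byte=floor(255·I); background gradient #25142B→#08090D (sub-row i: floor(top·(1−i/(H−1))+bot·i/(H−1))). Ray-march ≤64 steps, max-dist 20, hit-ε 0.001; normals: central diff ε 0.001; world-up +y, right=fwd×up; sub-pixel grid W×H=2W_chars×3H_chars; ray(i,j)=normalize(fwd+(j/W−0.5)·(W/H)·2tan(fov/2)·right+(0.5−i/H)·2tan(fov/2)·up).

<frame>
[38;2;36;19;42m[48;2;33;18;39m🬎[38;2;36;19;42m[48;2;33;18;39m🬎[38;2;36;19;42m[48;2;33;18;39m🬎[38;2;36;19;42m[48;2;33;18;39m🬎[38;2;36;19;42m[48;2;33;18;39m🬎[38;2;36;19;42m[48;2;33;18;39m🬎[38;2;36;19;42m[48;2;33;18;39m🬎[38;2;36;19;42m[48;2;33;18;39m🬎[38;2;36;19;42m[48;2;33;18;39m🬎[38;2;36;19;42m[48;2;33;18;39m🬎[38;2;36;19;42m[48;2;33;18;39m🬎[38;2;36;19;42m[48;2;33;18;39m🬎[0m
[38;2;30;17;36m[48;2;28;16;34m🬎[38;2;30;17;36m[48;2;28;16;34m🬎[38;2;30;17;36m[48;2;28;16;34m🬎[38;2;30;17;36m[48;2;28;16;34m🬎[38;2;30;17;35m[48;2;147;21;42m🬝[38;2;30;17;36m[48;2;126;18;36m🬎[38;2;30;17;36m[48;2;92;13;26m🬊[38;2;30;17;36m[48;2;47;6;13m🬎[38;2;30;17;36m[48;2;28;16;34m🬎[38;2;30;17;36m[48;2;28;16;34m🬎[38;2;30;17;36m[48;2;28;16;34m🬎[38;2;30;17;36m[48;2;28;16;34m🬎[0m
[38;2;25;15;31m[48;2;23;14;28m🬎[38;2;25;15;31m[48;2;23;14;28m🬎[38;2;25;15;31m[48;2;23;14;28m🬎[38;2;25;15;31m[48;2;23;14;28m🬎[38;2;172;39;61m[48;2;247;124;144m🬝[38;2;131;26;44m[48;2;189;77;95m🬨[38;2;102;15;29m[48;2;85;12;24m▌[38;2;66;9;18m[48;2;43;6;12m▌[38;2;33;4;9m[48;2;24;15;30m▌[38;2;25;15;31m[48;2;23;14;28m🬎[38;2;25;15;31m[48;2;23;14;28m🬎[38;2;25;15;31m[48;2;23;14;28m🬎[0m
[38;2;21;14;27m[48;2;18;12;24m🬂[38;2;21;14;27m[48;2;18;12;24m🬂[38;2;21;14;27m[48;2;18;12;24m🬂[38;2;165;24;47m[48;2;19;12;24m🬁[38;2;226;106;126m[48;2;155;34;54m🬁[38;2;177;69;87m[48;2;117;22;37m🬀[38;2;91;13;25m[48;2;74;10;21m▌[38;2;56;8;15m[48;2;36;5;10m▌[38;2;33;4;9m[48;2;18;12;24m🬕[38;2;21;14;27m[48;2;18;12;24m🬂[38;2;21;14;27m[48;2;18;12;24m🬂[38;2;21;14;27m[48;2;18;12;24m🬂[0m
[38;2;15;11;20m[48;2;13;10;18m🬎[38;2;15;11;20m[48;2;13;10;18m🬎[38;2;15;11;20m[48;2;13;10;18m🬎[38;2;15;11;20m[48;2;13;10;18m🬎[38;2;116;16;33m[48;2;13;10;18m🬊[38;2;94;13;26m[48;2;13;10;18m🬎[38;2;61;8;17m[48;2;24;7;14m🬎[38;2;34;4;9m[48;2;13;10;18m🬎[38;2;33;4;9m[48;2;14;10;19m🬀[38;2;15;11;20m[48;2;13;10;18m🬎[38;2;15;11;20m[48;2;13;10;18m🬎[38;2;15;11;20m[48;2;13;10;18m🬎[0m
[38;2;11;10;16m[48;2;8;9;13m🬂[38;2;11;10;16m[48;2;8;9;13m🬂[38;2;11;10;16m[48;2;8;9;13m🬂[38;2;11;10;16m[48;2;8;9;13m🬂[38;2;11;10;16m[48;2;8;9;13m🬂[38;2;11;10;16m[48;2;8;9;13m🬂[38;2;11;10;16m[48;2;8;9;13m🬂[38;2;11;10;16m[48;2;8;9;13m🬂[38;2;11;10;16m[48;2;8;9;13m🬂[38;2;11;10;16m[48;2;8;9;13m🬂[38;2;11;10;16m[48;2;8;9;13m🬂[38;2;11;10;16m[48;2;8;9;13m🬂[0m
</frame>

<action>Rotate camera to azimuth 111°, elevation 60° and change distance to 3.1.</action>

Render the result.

<frame>
[38;2;36;19;42m[48;2;33;18;39m🬎[38;2;36;19;42m[48;2;33;18;39m🬎[38;2;35;19;41m[48;2;137;20;39m🬝[38;2;36;19;42m[48;2;132;18;37m🬆[38;2;115;16;32m[48;2;125;18;35m🬊[38;2;107;15;30m[48;2;116;16;33m🬊[38;2;96;13;27m[48;2;106;15;30m🬊[38;2;79;11;22m[48;2;93;13;26m🬊[38;2;37;20;43m[48;2;69;9;19m🬁[38;2;36;19;42m[48;2;46;6;13m🬎[38;2;36;19;42m[48;2;33;18;39m🬎[38;2;36;19;42m[48;2;33;18;39m🬎[0m
[38;2;30;17;36m[48;2;28;16;34m🬎[38;2;30;17;35m[48;2;156;22;44m🬝[38;2;31;18;37m[48;2;149;21;42m🬀[38;2;140;20;40m[48;2;149;27;46m🬎[38;2;131;19;38m[48;2;140;25;44m🬎[38;2;121;17;34m[48;2;128;19;37m🬨[38;2;108;15;30m[48;2;115;16;32m🬉[38;2;96;13;27m[48;2;103;14;29m🬉[38;2;81;11;23m[48;2;89;12;25m🬉[38;2;58;8;16m[48;2;72;10;20m🬉[38;2;30;17;36m[48;2;44;5;12m🬊[38;2;30;17;36m[48;2;28;16;34m🬎[0m
[38;2;25;15;31m[48;2;23;14;28m🬎[38;2;24;15;30m[48;2;161;23;46m▌[38;2;161;28;49m[48;2;178;47;69m🬕[38;2;175;50;71m[48;2;215;89;110m🬎[38;2;157;41;60m[48;2;194;75;95m🬊[38;2;133;24;42m[48;2;153;41;59m🬨[38;2;117;16;33m[48;2;123;19;36m🬨[38;2;104;15;29m[48;2;110;15;31m▐[38;2;91;13;25m[48;2;98;14;27m▐[38;2;74;10;21m[48;2;83;11;23m▐[38;2;45;6;12m[48;2;62;8;17m▐[38;2;25;15;31m[48;2;23;14;28m🬎[0m
[38;2;21;14;27m[48;2;18;12;24m🬂[38;2;165;24;48m[48;2;19;13;25m▐[38;2;196;63;85m[48;2;172;35;57m▐[38;2;246;120;141m[48;2;228;99;120m▐[38;2;238;115;136m[48;2;208;90;109m▌[38;2;144;34;52m[48;2;172;58;77m▐[38;2;119;17;34m[48;2;128;22;39m▐[38;2;107;15;30m[48;2;113;16;32m▐[38;2;94;13;27m[48;2;101;14;29m▐[38;2;78;11;22m[48;2;87;12;24m▐[38;2;67;9;19m[48;2;51;7;14m▌[38;2;21;14;27m[48;2;18;12;24m🬂[0m
[38;2;15;11;20m[48;2;13;10;18m🬎[38;2;166;24;47m[48;2;14;10;19m🬉[38;2;178;44;66m[48;2;163;26;48m🬁[38;2;205;76;97m[48;2;169;40;62m🬂[38;2;197;76;96m[48;2;163;42;62m🬂[38;2;155;40;59m[48;2;137;25;43m🬄[38;2;126;19;37m[48;2;119;17;34m▌[38;2;114;16;32m[48;2;108;15;30m▌[38;2;101;14;29m[48;2;94;13;26m▌[38;2;85;12;24m[48;2;75;10;21m▌[38;2;58;8;16m[48;2;25;7;14m🬕[38;2;15;11;20m[48;2;13;10;18m🬎[0m
[38;2;11;10;16m[48;2;8;9;13m🬂[38;2;11;10;16m[48;2;8;9;13m🬂[38;2;156;22;44m[48;2;9;9;14m🬉[38;2;150;22;43m[48;2;8;9;13m🬬[38;2;144;22;43m[48;2;139;20;39m🬆[38;2;135;20;39m[48;2;129;18;36m🬄[38;2;122;17;34m[48;2;117;16;33m▌[38;2;110;15;31m[48;2;103;14;29m▌[38;2;94;13;26m[48;2;83;11;24m🬕[38;2;69;9;19m[48;2;8;9;13m🬎[38;2;11;10;16m[48;2;8;9;13m🬂[38;2;11;10;16m[48;2;8;9;13m🬂[0m
</frame>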